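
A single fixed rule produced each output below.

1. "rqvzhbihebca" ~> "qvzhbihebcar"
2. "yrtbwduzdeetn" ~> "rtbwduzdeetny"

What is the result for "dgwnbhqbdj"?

In each case the input is transformed by: move the first character to the end.
So "dgwnbhqbdj" becomes "gwnbhqbdjd".

gwnbhqbdjd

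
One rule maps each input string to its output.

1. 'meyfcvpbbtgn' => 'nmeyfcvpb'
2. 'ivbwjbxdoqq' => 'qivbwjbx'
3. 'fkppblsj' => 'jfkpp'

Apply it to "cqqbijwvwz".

The rule is to move the last character to the front, then delete the last 3 characters.
Working it through for "cqqbijwvwz": intermediate "zcqqbijwvw", final "zcqqbij".

zcqqbij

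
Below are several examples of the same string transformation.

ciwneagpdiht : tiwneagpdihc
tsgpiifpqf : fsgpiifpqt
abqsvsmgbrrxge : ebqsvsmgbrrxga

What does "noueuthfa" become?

Rule — swap the first and last characters.
Doing the same to "noueuthfa": "aoueuthfn".

aoueuthfn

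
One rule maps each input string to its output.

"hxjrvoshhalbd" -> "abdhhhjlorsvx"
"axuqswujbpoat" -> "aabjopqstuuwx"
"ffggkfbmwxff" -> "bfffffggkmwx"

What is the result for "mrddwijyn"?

Looking at the pairs, the operation is to sort the characters into alphabetical order.
So "mrddwijyn" becomes "ddijmnrwy".

ddijmnrwy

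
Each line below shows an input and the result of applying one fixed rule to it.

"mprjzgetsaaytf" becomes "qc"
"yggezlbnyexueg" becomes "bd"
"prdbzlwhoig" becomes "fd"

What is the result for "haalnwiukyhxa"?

ux

Each output is the input with this applied: shift every letter 3 places backward in the alphabet (wrapping around), then keep only the last 2 characters.
Doing the same to "haalnwiukyhxa": "ux".
(Check on "yggezlbnyexueg": → "vddbwiykvburbd" → "bd" ✓)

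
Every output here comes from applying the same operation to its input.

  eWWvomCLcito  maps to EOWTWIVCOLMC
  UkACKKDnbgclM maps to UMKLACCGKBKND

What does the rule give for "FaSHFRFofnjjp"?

Looking at the pairs, the operation is to take characters alternately from the front and the back (1st, last, 2nd, 2nd-last, ...), then convert every letter to uppercase.
Applying both steps to "FaSHFRFofnjjp": "FpajSjHnFfRoF", then "FPAJSJHNFFROF".

FPAJSJHNFFROF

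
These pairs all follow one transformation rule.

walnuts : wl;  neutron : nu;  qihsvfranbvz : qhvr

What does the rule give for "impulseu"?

What's happening: keep every other character starting from the first (positions 1st, 3rd, 5th, ...), then delete the last 2 characters.
Doing the same to "impulseu": "ip".

ip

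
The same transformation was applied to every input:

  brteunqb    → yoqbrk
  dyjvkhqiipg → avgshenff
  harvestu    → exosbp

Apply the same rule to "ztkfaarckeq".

wqhcxxozh

What's happening: shift every letter 3 places backward in the alphabet (wrapping around), then delete the last 2 characters.
Starting from "ztkfaarckeq": after the first operation, "wqhcxxozhbn"; after the second, "wqhcxxozh".
(Check on "brteunqb": → "yoqbrkny" → "yoqbrk" ✓)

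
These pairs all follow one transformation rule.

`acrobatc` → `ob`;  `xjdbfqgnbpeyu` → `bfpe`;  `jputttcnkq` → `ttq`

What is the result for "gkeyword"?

Looking at the pairs, the operation is to swap each adjacent pair of characters (1↔2, 3↔4, ...), then keep one character in every 3, starting at position 3 (positions 3rd, 6th, 9th, ...).
"gkeyword" → "kgyeowdr" → "yw".

yw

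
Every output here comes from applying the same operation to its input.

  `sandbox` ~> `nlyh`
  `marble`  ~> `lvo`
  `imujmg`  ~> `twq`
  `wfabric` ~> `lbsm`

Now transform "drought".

Looking at the pairs, the operation is to delete the first 3 characters, then shift every letter 10 places forward in the alphabet (wrapping around).
Working it through for "drought": intermediate "ught", final "eqrd".

eqrd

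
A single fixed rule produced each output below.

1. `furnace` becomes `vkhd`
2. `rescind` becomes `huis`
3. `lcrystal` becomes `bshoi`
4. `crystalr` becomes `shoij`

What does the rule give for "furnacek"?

vkhdq

What's happening: shift every letter 10 places backward in the alphabet (wrapping around), then delete the last 3 characters.
Applying both steps to "furnacek": "vkhdqsua", then "vkhdq".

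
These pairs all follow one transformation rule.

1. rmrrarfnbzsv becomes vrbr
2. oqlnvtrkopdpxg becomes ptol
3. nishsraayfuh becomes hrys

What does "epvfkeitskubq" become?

besv

The rule is to keep one character in every 3, starting at position 3 (positions 3rd, 6th, 9th, ...), then swap the first and last characters.
Applying both steps to "epvfkeitskubq": "vesb", then "besv".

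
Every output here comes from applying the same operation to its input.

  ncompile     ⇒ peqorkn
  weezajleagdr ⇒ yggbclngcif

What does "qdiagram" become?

The transformation: delete the last character, then shift every letter 2 places forward in the alphabet (wrapping around).
Working it through for "qdiagram": intermediate "qdiagra", final "sfkcitc".

sfkcitc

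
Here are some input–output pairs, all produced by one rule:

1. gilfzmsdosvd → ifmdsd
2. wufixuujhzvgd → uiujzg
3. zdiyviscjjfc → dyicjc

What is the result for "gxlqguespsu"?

xquss

The transformation: keep every other character starting from the second (positions 2nd, 4th, 6th, ...).
On "gxlqguespsu" that produces "xquss".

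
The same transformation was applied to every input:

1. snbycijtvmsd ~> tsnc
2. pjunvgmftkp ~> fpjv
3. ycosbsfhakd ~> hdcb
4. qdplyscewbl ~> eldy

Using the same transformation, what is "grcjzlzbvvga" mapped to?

The transformation: keep one character in every 3, starting at position 2 (positions 2nd, 5th, 8th, ...), then move the last 2 characters to the front (rotate right by 2).
On "grcjzlzbvvga" that produces "bgrz".

bgrz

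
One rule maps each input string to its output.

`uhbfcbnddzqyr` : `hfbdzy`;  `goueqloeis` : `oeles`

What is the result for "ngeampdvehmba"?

Looking at the pairs, the operation is to keep every other character starting from the second (positions 2nd, 4th, 6th, ...).
So "ngeampdvehmba" becomes "gapvhb".

gapvhb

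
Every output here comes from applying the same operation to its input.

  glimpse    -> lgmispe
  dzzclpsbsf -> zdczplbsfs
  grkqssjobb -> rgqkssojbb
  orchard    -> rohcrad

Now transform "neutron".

Each output is the input with this applied: swap each adjacent pair of characters (1↔2, 3↔4, ...).
On "neutron" that produces "entuorn".

entuorn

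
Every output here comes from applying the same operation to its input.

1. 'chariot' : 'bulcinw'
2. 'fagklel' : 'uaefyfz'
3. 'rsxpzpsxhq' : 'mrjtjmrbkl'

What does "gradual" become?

In each case the input is transformed by: move the first character to the end, then shift every letter 6 places backward in the alphabet (wrapping around).
On "gradual" that produces "luxoufa".
(Check on "rsxpzpsxhq": → "sxpzpsxhqr" → "mrjtjmrbkl" ✓)

luxoufa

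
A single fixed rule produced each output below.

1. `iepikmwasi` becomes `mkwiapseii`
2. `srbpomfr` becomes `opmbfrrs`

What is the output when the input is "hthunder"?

nudhetrh

The rule is to swap the front and back halves of the string, then take characters alternately from the front and the back (1st, last, 2nd, 2nd-last, ...).
Applying both steps to "hthunder": "nderhthu", then "nudhetrh".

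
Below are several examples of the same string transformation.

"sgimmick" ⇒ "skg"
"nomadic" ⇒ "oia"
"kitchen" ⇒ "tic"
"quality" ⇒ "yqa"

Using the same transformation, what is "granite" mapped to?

Each output is the input with this applied: sort the characters into reverse alphabetical order, then keep one character in every 3, starting at position 1 (positions 1st, 4th, 7th, ...).
Working it through for "granite": intermediate "trnigea", final "tia".

tia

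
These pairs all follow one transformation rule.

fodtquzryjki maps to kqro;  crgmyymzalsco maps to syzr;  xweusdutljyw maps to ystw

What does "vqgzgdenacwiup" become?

pgnwq

Each output is the input with this applied: keep one character in every 3, starting at position 2 (positions 2nd, 5th, 8th, ...), then swap the first and last characters.
For "vqgzgdenacwiup", step one produces "qgnwp"; step two turns that into "pgnwq".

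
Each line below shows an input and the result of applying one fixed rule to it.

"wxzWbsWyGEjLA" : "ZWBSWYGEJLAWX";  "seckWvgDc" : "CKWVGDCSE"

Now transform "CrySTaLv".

The pattern: move the first 2 characters to the end (rotate left by 2), then convert every letter to uppercase.
For "CrySTaLv", step one produces "ySTaLvCr"; step two turns that into "YSTALVCR".

YSTALVCR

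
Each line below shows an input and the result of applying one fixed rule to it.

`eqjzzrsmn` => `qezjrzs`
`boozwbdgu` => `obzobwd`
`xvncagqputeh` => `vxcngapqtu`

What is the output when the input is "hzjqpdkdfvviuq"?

The transformation: delete the last 2 characters, then swap each adjacent pair of characters (1↔2, 3↔4, ...).
Applying that to "hzjqpdkdfvviuq" gives "zhqjdpdkvfiv".

zhqjdpdkvfiv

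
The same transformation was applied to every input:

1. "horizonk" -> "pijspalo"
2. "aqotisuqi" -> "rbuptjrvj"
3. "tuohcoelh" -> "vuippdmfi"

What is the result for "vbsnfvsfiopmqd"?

cwotwggtpjnqer

The pattern: swap each adjacent pair of characters (1↔2, 3↔4, ...), then shift every letter 1 place forward in the alphabet (wrapping around).
On "vbsnfvsfiopmqd": the first step gives "bvnsvffsoimpdq", and the second then gives "cwotwggtpjnqer".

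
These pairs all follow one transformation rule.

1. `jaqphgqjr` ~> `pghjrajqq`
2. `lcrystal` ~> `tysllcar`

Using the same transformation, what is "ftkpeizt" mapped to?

ipefttzk

In each case the input is transformed by: take characters alternately from the front and the back (1st, last, 2nd, 2nd-last, ...), then move the last 3 characters to the front (rotate right by 3).
So "ftkpeizt" becomes "ipefttzk".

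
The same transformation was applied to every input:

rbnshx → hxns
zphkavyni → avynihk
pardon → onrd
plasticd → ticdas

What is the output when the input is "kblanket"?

nketla

Rule — delete the first 2 characters, then move the first 2 characters to the end (rotate left by 2).
"kblanket" → "lanket" → "nketla".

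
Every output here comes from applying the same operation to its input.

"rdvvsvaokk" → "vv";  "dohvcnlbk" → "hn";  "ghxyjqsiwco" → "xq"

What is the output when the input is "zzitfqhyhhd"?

What's happening: keep one character in every 3, starting at position 3 (positions 3rd, 6th, 9th, ...), then delete the last character.
For "zzitfqhyhhd", step one produces "iqh"; step two turns that into "iq".

iq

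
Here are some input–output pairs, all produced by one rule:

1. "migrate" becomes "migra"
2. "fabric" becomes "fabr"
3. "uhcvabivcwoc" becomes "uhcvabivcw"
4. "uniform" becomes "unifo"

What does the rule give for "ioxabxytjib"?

ioxabxytj

What's happening: delete the last 2 characters.
"ioxabxytjib" → "ioxabxytj".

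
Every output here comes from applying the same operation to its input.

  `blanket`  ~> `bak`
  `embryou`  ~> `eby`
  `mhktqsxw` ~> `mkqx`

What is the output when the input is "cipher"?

In each case the input is transformed by: delete the last character, then keep every other character starting from the first (positions 1st, 3rd, 5th, ...).
Starting from "cipher": after the first operation, "ciphe"; after the second, "cpe".
(Check on "embryou": → "embryo" → "eby" ✓)

cpe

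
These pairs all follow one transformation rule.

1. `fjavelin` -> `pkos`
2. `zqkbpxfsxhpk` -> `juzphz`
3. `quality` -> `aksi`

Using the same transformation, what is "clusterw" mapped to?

The transformation: keep every other character starting from the first (positions 1st, 3rd, 5th, ...), then shift every letter 10 places forward in the alphabet (wrapping around).
Applying that to "clusterw" gives "medb".

medb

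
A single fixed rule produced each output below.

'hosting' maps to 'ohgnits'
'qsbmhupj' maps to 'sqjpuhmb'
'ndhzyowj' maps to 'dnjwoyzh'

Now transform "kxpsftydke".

Rule — move the first 2 characters to the end (rotate left by 2), then reverse the string.
Applying both steps to "kxpsftydke": "psftydkekx", then "xkekdytfsp".

xkekdytfsp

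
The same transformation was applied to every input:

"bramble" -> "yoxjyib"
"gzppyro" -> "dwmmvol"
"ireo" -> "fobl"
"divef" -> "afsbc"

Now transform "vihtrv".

In each case the input is transformed by: shift every letter 3 places backward in the alphabet (wrapping around).
For "vihtrv" the result is "sfeqos".

sfeqos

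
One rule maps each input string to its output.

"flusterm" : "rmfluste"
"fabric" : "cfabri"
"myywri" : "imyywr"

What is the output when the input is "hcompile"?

lehcompi

What's happening: swap the front and back halves of the string, then move the first 2 characters to the end (rotate left by 2).
Working it through for "hcompile": intermediate "pilehcom", final "lehcompi".
(Check on "flusterm": → "termflus" → "rmfluste" ✓)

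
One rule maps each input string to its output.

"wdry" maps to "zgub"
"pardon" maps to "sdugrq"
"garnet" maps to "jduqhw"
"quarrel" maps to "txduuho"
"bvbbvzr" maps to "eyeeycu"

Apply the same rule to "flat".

iodw

What's happening: shift every letter 3 places forward in the alphabet (wrapping around).
"flat" → "iodw".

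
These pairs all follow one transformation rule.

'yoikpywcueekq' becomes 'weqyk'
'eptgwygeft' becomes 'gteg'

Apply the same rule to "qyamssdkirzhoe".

droqm

Looking at the pairs, the operation is to keep one character in every 3, starting at position 1 (positions 1st, 4th, 7th, ...), then move the first 2 characters to the end (rotate left by 2).
Starting from "qyamssdkirzhoe": after the first operation, "qmdro"; after the second, "droqm".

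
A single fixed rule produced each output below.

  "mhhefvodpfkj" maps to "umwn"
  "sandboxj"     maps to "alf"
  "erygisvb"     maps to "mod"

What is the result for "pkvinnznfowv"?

xqhw

Rule — keep one character in every 3, starting at position 1 (positions 1st, 4th, 7th, ...), then shift every letter 8 places forward in the alphabet (wrapping around).
So "pkvinnznfowv" becomes "xqhw".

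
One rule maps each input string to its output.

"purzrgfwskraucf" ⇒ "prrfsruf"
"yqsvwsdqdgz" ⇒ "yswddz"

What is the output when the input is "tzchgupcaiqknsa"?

The pattern: keep every other character starting from the first (positions 1st, 3rd, 5th, ...).
"tzchgupcaiqknsa" → "tcgpaqna".

tcgpaqna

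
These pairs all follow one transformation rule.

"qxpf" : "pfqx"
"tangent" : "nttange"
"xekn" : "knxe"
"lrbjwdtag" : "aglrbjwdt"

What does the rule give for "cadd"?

What's happening: move the last 2 characters to the front (rotate right by 2).
So "cadd" becomes "ddca".

ddca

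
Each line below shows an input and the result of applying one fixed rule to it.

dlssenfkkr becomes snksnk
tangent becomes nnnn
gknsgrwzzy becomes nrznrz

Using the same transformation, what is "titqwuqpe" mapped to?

Each output is the input with this applied: keep one character in every 3, starting at position 3 (positions 3rd, 6th, 9th, ...), then write the whole string twice.
Applying that to "titqwuqpe" gives "tuetue".

tuetue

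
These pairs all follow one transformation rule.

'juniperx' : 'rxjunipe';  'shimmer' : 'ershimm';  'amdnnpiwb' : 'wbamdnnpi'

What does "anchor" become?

The pattern: move the last 2 characters to the front (rotate right by 2).
On "anchor" that produces "oranch".

oranch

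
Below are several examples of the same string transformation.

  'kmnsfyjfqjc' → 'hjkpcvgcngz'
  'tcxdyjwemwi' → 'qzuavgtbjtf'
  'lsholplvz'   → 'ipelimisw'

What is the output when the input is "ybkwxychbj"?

The transformation: shift every letter 3 places backward in the alphabet (wrapping around).
Applying that to "ybkwxychbj" gives "vyhtuvzeyg".

vyhtuvzeyg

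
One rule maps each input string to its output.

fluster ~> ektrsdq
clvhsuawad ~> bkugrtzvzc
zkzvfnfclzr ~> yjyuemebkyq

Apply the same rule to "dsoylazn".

What's happening: shift every letter 1 place backward in the alphabet (wrapping around).
Doing the same to "dsoylazn": "crnxkzym".

crnxkzym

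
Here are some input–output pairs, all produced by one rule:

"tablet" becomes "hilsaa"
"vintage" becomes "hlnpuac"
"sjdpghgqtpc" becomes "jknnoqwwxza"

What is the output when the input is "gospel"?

Rule — sort the characters into alphabetical order, then shift every letter 7 places forward in the alphabet (wrapping around).
On "gospel": the first step gives "eglops", and the second then gives "lnsvwz".
(Check on "tablet": → "abeltt" → "hilsaa" ✓)

lnsvwz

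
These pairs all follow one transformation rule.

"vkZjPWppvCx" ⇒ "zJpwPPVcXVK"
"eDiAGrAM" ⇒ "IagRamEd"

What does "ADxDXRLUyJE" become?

XdxrluYjead

Looking at the pairs, the operation is to move the first 2 characters to the end (rotate left by 2), then flip the case of every letter.
Starting from "ADxDXRLUyJE": after the first operation, "xDXRLUyJEAD"; after the second, "XdxrluYjead".
(Check on "vkZjPWppvCx": → "ZjPWppvCxvk" → "zJpwPPVcXVK" ✓)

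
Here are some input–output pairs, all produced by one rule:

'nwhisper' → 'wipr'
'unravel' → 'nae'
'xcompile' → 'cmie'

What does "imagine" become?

mgn

Rule — keep every other character starting from the second (positions 2nd, 4th, 6th, ...).
Applying that to "imagine" gives "mgn".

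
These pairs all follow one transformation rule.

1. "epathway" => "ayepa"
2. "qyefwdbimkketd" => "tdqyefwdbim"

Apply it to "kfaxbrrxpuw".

uwkfaxbr

In each case the input is transformed by: move the last 2 characters to the front (rotate right by 2), then delete the last 3 characters.
On "kfaxbrrxpuw": the first step gives "uwkfaxbrrxp", and the second then gives "uwkfaxbr".
(Check on "qyefwdbimkketd": → "tdqyefwdbimkke" → "tdqyefwdbim" ✓)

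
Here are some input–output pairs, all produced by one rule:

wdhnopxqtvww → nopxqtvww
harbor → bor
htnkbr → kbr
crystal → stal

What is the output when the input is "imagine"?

The transformation: delete the first 3 characters.
Doing the same to "imagine": "gine".

gine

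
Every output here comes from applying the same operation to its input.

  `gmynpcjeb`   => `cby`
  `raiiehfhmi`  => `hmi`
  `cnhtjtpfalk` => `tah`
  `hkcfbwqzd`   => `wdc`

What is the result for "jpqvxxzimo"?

Rule — keep one character in every 3, starting at position 3 (positions 3rd, 6th, 9th, ...), then move the first character to the end.
Starting from "jpqvxxzimo": after the first operation, "qxm"; after the second, "xmq".
(Check on "raiiehfhmi": → "ihm" → "hmi" ✓)

xmq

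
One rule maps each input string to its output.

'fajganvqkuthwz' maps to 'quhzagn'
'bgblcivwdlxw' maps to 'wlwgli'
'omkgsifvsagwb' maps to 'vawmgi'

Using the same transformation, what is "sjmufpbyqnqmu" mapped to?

ynmjup

Each output is the input with this applied: keep every other character starting from the second (positions 2nd, 4th, 6th, ...), then move the first 3 characters to the end (rotate left by 3).
"sjmufpbyqnqmu" → "jupynm" → "ynmjup".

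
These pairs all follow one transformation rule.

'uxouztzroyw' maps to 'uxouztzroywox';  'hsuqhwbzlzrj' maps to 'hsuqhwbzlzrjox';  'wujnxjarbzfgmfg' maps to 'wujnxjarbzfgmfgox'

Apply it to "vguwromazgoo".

The transformation: append "ox".
For "vguwromazgoo" the result is "vguwromazgooox".

vguwromazgooox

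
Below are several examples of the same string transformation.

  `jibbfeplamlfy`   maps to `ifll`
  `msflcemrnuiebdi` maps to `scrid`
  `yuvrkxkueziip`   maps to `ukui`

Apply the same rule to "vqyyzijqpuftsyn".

Rule — keep one character in every 3, starting at position 2 (positions 2nd, 5th, 8th, ...).
On "vqyyzijqpuftsyn" that produces "qzqfy".

qzqfy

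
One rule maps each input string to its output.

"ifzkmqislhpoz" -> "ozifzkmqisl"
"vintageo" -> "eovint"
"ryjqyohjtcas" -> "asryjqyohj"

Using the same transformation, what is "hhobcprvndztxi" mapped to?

The rule is to move the last 2 characters to the front (rotate right by 2), then delete the last 2 characters.
On "hhobcprvndztxi": the first step gives "xihhobcprvndzt", and the second then gives "xihhobcprvnd".

xihhobcprvnd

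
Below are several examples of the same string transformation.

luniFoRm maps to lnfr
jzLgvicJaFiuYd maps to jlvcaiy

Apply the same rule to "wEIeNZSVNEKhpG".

Each output is the input with this applied: keep every other character starting from the first (positions 1st, 3rd, 5th, ...), then convert every letter to lowercase.
Starting from "wEIeNZSVNEKhpG": after the first operation, "wINSNKp"; after the second, "winsnkp".

winsnkp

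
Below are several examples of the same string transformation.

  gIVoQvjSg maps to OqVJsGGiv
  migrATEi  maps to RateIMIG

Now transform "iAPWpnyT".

wPNYtIap

The pattern: flip the case of every letter, then move the first 3 characters to the end (rotate left by 3).
Starting from "iAPWpnyT": after the first operation, "IapwPNYt"; after the second, "wPNYtIap".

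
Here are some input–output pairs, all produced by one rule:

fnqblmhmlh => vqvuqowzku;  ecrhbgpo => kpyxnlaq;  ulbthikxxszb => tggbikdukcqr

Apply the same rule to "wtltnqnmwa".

zwvfjfcucw

The rule is to swap the front and back halves of the string, then shift every letter 9 places forward in the alphabet (wrapping around).
Applying both steps to "wtltnqnmwa": "qnmwawtltn", then "zwvfjfcucw".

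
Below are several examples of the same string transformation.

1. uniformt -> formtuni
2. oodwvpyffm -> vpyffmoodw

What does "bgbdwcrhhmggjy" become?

The pattern: swap the front and back halves of the string, then move the last character to the front.
"bgbdwcrhhmggjy" → "hhmggjybgbdwcr" → "rhhmggjybgbdwc".

rhhmggjybgbdwc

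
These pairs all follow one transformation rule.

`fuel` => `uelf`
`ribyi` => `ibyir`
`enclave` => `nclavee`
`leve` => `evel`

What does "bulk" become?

ulkb

The transformation: move the first character to the end.
For "bulk" the result is "ulkb".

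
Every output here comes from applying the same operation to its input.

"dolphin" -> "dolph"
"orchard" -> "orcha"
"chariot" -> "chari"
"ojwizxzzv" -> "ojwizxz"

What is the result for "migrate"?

Rule — delete the last 2 characters.
"migrate" → "migra".

migra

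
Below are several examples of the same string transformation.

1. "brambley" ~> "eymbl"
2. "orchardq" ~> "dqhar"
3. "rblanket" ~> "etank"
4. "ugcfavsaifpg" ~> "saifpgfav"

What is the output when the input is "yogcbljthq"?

In each case the input is transformed by: delete the first 3 characters, then move the first 3 characters to the end (rotate left by 3).
On "yogcbljthq" that produces "jthqcbl".
(Check on "rblanket": → "anket" → "etank" ✓)

jthqcbl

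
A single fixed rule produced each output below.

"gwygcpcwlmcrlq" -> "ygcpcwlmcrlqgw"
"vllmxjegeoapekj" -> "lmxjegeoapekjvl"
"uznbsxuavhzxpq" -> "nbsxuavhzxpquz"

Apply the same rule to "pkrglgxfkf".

The rule is to move the first 2 characters to the end (rotate left by 2).
Applying that to "pkrglgxfkf" gives "rglgxfkfpk".

rglgxfkfpk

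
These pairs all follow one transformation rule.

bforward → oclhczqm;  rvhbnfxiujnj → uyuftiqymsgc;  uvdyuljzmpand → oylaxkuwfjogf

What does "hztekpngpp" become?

The pattern: shift every letter 11 places forward in the alphabet (wrapping around), then reverse the string.
So "hztekpngpp" becomes "aaryavpeks".

aaryavpeks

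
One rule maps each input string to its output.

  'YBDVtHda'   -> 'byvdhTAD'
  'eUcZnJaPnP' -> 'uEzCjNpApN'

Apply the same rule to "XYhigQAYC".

In each case the input is transformed by: swap each adjacent pair of characters (1↔2, 3↔4, ...), then flip the case of every letter.
For "XYhigQAYC", step one produces "YXihQgYAC"; step two turns that into "yxIHqGyac".

yxIHqGyac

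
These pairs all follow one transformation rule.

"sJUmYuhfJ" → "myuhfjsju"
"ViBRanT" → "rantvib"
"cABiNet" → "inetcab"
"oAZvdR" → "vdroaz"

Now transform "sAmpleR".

Looking at the pairs, the operation is to move the first 3 characters to the end (rotate left by 3), then convert every letter to lowercase.
"sAmpleR" → "pleRsAm" → "plersam".
(Check on "sJUmYuhfJ": → "mYuhfJsJU" → "myuhfjsju" ✓)

plersam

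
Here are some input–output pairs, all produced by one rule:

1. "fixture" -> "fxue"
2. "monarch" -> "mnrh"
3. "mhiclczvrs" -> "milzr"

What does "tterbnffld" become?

In each case the input is transformed by: keep every other character starting from the first (positions 1st, 3rd, 5th, ...).
On "tterbnffld" that produces "tebfl".

tebfl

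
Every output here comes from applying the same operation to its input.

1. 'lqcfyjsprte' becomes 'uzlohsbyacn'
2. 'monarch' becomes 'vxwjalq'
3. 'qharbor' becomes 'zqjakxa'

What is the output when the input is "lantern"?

The rule is to shift every letter 9 places forward in the alphabet (wrapping around).
On "lantern" that produces "ujwcnaw".

ujwcnaw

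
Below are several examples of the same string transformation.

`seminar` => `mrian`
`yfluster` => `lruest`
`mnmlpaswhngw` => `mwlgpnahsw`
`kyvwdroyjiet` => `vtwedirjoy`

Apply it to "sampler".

Each output is the input with this applied: delete the first 2 characters, then take characters alternately from the front and the back (1st, last, 2nd, 2nd-last, ...).
Applying that to "sampler" gives "mrpel".

mrpel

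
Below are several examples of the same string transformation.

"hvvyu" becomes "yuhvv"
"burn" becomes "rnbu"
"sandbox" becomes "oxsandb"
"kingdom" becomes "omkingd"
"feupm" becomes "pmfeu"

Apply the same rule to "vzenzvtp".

Looking at the pairs, the operation is to move the last 2 characters to the front (rotate right by 2).
Doing the same to "vzenzvtp": "tpvzenzv".

tpvzenzv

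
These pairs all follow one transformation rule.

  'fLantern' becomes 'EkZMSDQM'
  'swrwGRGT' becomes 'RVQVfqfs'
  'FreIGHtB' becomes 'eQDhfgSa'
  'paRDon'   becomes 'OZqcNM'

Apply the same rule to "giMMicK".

Rule — shift every letter 1 place backward in the alphabet (wrapping around), then flip the case of every letter.
For "giMMicK", step one produces "fhLLhbJ"; step two turns that into "FHllHBj".

FHllHBj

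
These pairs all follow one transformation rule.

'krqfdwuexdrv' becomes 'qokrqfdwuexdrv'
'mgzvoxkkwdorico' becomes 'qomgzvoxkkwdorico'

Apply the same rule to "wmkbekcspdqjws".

qowmkbekcspdqjws

What's happening: prepend "qo".
Doing the same to "wmkbekcspdqjws": "qowmkbekcspdqjws".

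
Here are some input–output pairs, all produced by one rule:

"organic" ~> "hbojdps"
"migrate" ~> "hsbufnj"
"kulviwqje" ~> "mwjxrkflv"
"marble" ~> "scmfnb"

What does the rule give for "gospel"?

tqfmhp

The pattern: shift every letter 1 place forward in the alphabet (wrapping around), then move the first 2 characters to the end (rotate left by 2).
For "gospel", step one produces "hptqfm"; step two turns that into "tqfmhp".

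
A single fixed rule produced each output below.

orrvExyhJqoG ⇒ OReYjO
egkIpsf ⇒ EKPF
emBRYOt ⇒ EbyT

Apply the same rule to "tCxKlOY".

In each case the input is transformed by: flip the case of every letter, then keep every other character starting from the first (positions 1st, 3rd, 5th, ...).
For "tCxKlOY", step one produces "TcXkLoy"; step two turns that into "TXLy".

TXLy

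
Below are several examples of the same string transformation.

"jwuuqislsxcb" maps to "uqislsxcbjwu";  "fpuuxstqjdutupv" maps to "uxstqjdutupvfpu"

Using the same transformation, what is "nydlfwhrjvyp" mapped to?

Rule — move the first 3 characters to the end (rotate left by 3).
Doing the same to "nydlfwhrjvyp": "lfwhrjvypnyd".

lfwhrjvypnyd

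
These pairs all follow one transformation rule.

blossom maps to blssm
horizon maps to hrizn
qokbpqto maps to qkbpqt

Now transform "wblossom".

wblssm

The transformation: remove every "o".
So "wblossom" becomes "wblssm".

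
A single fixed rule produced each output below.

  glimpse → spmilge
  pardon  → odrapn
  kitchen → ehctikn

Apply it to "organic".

Each output is the input with this applied: move the last character to the front, then reverse the string.
Working it through for "organic": intermediate "corgani", final "inagroc".

inagroc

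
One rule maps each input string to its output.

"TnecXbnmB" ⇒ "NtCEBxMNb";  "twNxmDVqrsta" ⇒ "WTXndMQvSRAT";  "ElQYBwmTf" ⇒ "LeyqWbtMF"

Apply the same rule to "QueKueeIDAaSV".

UqkEEUiEadsAv

The pattern: swap each adjacent pair of characters (1↔2, 3↔4, ...), then flip the case of every letter.
Applying both steps to "QueKueeIDAaSV": "uQKeeuIeADSaV", then "UqkEEUiEadsAv".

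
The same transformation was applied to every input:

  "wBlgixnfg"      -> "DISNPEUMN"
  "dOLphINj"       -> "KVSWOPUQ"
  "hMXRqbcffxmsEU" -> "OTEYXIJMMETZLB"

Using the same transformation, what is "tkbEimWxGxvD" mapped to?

The pattern: shift every letter 7 places forward in the alphabet (wrapping around), then convert every letter to uppercase.
For "tkbEimWxGxvD" the result is "ARILPTDENECK".
(Check on "wBlgixnfg": → "dIsnpeumn" → "DISNPEUMN" ✓)

ARILPTDENECK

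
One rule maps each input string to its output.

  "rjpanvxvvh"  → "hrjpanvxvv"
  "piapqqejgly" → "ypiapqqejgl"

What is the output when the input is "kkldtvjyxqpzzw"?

The transformation: move the last character to the front.
Doing the same to "kkldtvjyxqpzzw": "wkkldtvjyxqpzz".

wkkldtvjyxqpzz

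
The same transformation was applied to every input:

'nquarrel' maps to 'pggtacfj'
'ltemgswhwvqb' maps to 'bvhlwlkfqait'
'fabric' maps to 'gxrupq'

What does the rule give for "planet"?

The rule is to move the first 3 characters to the end (rotate left by 3), then shift every letter 11 places backward in the alphabet (wrapping around).
For "planet", step one produces "netpla"; step two turns that into "ctieap".

ctieap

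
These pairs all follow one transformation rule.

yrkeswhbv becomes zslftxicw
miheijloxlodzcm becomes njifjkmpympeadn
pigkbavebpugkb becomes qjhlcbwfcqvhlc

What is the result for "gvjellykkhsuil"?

The pattern: shift every letter 1 place forward in the alphabet (wrapping around).
"gvjellykkhsuil" → "hwkfmmzllitvjm".

hwkfmmzllitvjm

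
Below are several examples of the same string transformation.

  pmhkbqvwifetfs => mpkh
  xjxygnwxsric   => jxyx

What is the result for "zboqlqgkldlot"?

bzqo

The pattern: swap each adjacent pair of characters (1↔2, 3↔4, ...), then keep only the first 4 characters.
"zboqlqgkldlot" → "bzqo".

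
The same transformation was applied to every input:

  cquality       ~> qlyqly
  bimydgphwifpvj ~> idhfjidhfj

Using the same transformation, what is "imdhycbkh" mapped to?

mykmyk

Rule — keep one character in every 3, starting at position 2 (positions 2nd, 5th, 8th, ...), then write the whole string twice.
On "imdhycbkh": the first step gives "myk", and the second then gives "mykmyk".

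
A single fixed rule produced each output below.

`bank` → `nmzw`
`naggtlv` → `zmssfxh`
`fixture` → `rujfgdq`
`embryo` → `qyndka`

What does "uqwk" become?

The pattern: shift every letter 12 places forward in the alphabet (wrapping around).
"uqwk" → "gciw".

gciw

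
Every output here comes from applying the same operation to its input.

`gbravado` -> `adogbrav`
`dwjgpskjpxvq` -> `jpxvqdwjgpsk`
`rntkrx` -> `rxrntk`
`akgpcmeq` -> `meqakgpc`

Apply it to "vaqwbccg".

The transformation: swap the front and back halves of the string, then move the first character to the end.
For "vaqwbccg" the result is "ccgvaqwb".
(Check on "dwjgpskjpxvq": → "kjpxvqdwjgps" → "jpxvqdwjgpsk" ✓)

ccgvaqwb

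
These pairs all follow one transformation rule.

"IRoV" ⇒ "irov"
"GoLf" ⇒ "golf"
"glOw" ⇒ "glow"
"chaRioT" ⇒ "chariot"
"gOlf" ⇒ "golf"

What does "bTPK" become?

What's happening: convert every letter to lowercase.
For "bTPK" the result is "btpk".

btpk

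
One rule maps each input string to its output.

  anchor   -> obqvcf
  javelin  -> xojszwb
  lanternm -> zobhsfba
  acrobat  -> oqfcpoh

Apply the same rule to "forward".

What's happening: shift every letter 12 places backward in the alphabet (wrapping around).
Applying that to "forward" gives "tcfkofr".

tcfkofr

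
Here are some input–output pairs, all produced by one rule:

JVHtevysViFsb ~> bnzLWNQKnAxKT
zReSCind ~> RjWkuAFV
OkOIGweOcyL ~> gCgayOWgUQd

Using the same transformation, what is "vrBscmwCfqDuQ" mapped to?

Rule — flip the case of every letter, then shift every letter 8 places backward in the alphabet (wrapping around).
On "vrBscmwCfqDuQ" that produces "NJtKUEOuXIvMi".

NJtKUEOuXIvMi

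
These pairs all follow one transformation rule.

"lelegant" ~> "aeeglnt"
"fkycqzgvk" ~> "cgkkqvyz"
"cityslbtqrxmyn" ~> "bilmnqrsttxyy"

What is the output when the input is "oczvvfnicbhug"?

bccfghinuvvz

The rule is to delete the first character, then sort the characters into alphabetical order.
Working it through for "oczvvfnicbhug": intermediate "czvvfnicbhug", final "bccfghinuvvz".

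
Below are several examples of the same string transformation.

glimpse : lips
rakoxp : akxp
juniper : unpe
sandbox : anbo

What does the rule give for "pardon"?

aron

The rule is to double every character, then keep one character in every 3, starting at position 3 (positions 3rd, 6th, 9th, ...).
On "pardon": the first step gives "ppaarrddoonn", and the second then gives "aron".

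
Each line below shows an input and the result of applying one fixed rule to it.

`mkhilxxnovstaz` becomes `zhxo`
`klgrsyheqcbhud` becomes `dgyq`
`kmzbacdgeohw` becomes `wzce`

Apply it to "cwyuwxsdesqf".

Rule — move the last 3 characters to the front (rotate right by 3), then keep one character in every 3, starting at position 3 (positions 3rd, 6th, 9th, ...).
"cwyuwxsdesqf" → "fyxe".

fyxe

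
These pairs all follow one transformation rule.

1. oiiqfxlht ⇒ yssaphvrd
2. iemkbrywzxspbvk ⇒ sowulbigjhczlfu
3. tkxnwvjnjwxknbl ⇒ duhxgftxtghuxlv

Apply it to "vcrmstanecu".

fmbwcdkxome

The transformation: shift every letter 10 places forward in the alphabet (wrapping around).
"vcrmstanecu" → "fmbwcdkxome".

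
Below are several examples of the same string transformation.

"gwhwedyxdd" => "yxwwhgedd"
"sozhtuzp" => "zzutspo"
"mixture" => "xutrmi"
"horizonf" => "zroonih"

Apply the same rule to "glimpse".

Rule — sort the characters into reverse alphabetical order, then delete the last character.
Working it through for "glimpse": intermediate "spmlige", final "spmlig".

spmlig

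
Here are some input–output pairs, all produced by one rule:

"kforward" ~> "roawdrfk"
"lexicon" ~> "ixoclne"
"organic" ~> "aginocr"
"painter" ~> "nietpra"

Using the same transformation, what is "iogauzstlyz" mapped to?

What's happening: move the first 2 characters to the end (rotate left by 2), then swap each adjacent pair of characters (1↔2, 3↔4, ...).
Working it through for "iogauzstlyz": intermediate "gauzstlyzio", final "agzutsylizo".

agzutsylizo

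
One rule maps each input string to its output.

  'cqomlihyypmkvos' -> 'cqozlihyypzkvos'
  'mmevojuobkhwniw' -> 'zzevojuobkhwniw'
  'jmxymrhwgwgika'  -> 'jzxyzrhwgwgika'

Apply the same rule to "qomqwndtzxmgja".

Rule — replace every "m" with "z".
On "qomqwndtzxmgja" that produces "qozqwndtzxzgja".

qozqwndtzxzgja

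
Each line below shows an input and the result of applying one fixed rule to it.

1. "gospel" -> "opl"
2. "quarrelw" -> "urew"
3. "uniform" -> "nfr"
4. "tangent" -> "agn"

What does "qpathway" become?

ptwy

Each output is the input with this applied: keep every other character starting from the second (positions 2nd, 4th, 6th, ...).
Applying that to "qpathway" gives "ptwy".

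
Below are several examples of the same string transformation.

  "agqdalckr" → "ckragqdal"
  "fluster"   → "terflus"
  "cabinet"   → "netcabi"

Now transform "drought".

ghtdrou

Each output is the input with this applied: move the last 3 characters to the front (rotate right by 3).
Applying that to "drought" gives "ghtdrou".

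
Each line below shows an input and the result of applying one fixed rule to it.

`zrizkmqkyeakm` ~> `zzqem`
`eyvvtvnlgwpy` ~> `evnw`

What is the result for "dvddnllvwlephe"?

In each case the input is transformed by: keep one character in every 3, starting at position 1 (positions 1st, 4th, 7th, ...).
"dvddnllvwlephe" → "ddllh".

ddllh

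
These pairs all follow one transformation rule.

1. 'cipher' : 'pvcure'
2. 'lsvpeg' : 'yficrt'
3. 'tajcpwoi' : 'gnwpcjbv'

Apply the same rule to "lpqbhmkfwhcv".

What's happening: shift every letter 13 places forward in the alphabet (wrapping around) — i.e. ROT13.
Doing the same to "lpqbhmkfwhcv": "ycdouzxsjupi".

ycdouzxsjupi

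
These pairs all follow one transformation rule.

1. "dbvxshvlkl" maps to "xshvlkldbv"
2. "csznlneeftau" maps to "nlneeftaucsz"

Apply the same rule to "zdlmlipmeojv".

mlipmeojvzdl

In each case the input is transformed by: move the first 3 characters to the end (rotate left by 3).
For "zdlmlipmeojv" the result is "mlipmeojvzdl".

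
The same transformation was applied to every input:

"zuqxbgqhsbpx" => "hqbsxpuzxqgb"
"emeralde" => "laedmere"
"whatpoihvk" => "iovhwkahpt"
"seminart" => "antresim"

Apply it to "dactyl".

ytdlca

Each output is the input with this applied: swap the front and back halves of the string, then swap each adjacent pair of characters (1↔2, 3↔4, ...).
Working it through for "dactyl": intermediate "tyldac", final "ytdlca".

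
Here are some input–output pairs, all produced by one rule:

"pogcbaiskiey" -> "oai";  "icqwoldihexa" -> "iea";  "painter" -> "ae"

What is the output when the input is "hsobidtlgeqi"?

ei

What's happening: keep every other character starting from the second (positions 2nd, 4th, 6th, ...), then keep only the vowels.
Starting from "hsobidtlgeqi": after the first operation, "sbdlei"; after the second, "ei".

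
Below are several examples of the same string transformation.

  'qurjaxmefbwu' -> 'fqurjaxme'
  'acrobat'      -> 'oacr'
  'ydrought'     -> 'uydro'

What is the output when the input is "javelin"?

ejav

Looking at the pairs, the operation is to delete the last 3 characters, then move the last character to the front.
Applying both steps to "javelin": "jave", then "ejav".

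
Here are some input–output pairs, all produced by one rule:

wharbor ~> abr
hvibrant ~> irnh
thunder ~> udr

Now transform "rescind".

sid

The pattern: move the first character to the end, then keep every other character starting from the second (positions 2nd, 4th, 6th, ...).
On "rescind" that produces "sid".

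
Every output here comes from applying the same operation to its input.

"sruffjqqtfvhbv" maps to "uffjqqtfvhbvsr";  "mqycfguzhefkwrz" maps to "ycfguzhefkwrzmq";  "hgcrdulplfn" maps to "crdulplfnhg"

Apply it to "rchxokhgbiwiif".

Each output is the input with this applied: move the first 2 characters to the end (rotate left by 2).
On "rchxokhgbiwiif" that produces "hxokhgbiwiifrc".

hxokhgbiwiifrc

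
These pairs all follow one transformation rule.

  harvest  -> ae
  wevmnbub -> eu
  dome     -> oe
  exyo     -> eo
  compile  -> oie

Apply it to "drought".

In each case the input is transformed by: keep only the vowels.
Doing the same to "drought": "ou".

ou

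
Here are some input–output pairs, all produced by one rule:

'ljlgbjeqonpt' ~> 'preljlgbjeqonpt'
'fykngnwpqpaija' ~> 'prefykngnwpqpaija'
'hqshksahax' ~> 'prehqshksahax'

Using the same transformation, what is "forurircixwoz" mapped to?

The transformation: prepend "pre".
Applying that to "forurircixwoz" gives "preforurircixwoz".

preforurircixwoz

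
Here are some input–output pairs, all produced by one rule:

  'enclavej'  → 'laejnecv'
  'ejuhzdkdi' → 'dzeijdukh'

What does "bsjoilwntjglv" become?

nwbvsljgojitl

Looking at the pairs, the operation is to take characters alternately from the front and the back (1st, last, 2nd, 2nd-last, ...), then move the last 2 characters to the front (rotate right by 2).
Applying both steps to "bsjoilwntjglv": "bvsljgojitlnw", then "nwbvsljgojitl".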